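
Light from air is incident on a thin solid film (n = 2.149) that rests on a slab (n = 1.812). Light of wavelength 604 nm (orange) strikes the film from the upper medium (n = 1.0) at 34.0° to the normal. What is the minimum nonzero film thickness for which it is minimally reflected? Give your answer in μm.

Top surface (1.0 → 2.149): reflection off a higher-index medium gives a half-wave phase shift.
Ray reflecting at the bottom interface goes from n = 2.149 toward n = 1.812: no phase shift.
Exactly one π shift → a net half-wave offset.
For minimum reflection here: 2 n t cos θ_r = m λ.
Snell's law: 1.0 sin 34.0° = 2.149 sin θ_r → sin θ_r = 0.260, cos θ_r = 0.966.
Minimum nonzero at m = 1: t = λ / (2 n cos θ_r) = 604 / (2 × 2.149 × 0.966) = 146 nm.

0.146 μm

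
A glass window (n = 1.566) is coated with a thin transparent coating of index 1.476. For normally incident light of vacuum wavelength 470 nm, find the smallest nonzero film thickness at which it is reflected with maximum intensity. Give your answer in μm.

0.159 μm

Ray reflecting at the top interface goes from n = 1.0 toward n = 1.476: a half-wave phase shift.
Ray reflecting at the bottom interface goes from n = 1.476 toward n = 1.566: a half-wave phase shift.
The two reflections carry the same phase change, so no net offset.
For bright reflection here: 2 n t = m λ.
Minimum nonzero at m = 1: t = λ / (2 n) = 470 / (2 × 1.476) = 159 nm.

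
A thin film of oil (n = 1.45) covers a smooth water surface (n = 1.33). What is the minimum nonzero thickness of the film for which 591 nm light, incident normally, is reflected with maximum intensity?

102 nm

Top surface (1.0 → 1.45): reflection off a higher-index medium gives a half-wave phase shift.
Ray reflecting at the bottom interface goes from n = 1.45 toward n = 1.33: no phase shift.
Net: one phase inversion between the two reflected rays.
With one net inversion, constructive interference in reflection requires 2 n t = (m + ½) λ.
Minimum at m = 0: t = λ / (4 n) = 591 / (4 × 1.45) = 102 nm.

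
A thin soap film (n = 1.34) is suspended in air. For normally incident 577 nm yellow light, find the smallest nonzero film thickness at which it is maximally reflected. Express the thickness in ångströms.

At the upper boundary (n = 1.0 to n = 1.34) the reflected ray undergoes a half-wave phase shift.
Ray reflecting at the bottom interface goes from n = 1.34 toward n = 1.0: no phase shift.
The two reflections differ by half a wavelength.
With one net inversion, constructive interference in reflection requires 2 n t = (m + ½) λ.
Minimum at m = 0: t = λ / (4 n) = 577 / (4 × 1.34) = 108 nm.

1076 Å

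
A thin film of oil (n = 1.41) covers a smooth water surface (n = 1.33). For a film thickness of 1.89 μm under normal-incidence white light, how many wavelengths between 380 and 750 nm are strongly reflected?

7

Ray reflecting at the top interface goes from n = 1.0 toward n = 1.41: a half-wave phase shift.
Bottom surface (1.41 → 1.33): reflection off a lower-index medium gives no phase shift.
Net: one phase inversion between the two reflected rays.
For maximum reflection here: 2 n t = (m + ½) λ.
λ = 2 n t / (m + ½) = 5330 / (m + ½) nm.
m=6: 820 nm (IR); m=7: 711 nm (visible); m=8: 627 nm (visible); m=9: 561 nm (visible); m=10: 508 nm (visible); m=11: 463 nm (visible); m=12: 426 nm (visible); m=13: 395 nm (visible); m=14: 368 nm (UV).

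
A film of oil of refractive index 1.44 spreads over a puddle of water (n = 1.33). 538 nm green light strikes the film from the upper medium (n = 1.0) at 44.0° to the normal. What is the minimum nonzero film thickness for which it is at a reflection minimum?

213 nm

Ray reflecting at the top interface goes from n = 1.0 toward n = 1.44: a half-wave phase shift.
Ray reflecting at the bottom interface goes from n = 1.44 toward n = 1.33: no phase shift.
Exactly one π shift → a net half-wave offset.
For dark reflection here: 2 n t cos θ_r = m λ.
Snell's law: 1.0 sin 44.0° = 1.44 sin θ_r → sin θ_r = 0.482, cos θ_r = 0.876.
Minimum nonzero at m = 1: t = λ / (2 n cos θ_r) = 538 / (2 × 1.44 × 0.876) = 213 nm.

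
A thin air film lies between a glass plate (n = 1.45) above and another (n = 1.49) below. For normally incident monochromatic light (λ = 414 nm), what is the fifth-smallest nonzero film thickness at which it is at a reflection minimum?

1035 nm

Top surface (1.45 → 1.0): reflection off a lower-index medium gives no phase shift.
At the lower boundary (n = 1.0 to n = 1.49) the reflected ray undergoes a half-wave phase shift.
The two reflections differ by half a wavelength.
For dark reflection here: 2 n t = m λ.
The fifth-smallest nonzero thickness corresponds to m = 5: t = m λ / (2 n) = 5.00 × 414 / (2 × 1.0) = 1035 nm.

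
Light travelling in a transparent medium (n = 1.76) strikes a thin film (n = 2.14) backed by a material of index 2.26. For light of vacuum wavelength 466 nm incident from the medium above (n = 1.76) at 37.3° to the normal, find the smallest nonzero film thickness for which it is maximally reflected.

Top surface (1.76 → 2.14): reflection off a higher-index medium gives a half-wave phase shift.
Bottom surface (2.14 → 2.26): reflection off a higher-index medium gives a half-wave phase shift.
Zero or two π shifts → no net half-wave offset.
With no net inversion, constructive interference in reflection requires 2 n t cos θ_r = m λ.
Snell's law: 1.76 sin 37.3° = 2.14 sin θ_r → sin θ_r = 0.498, cos θ_r = 0.867.
Minimum nonzero at m = 1: t = λ / (2 n cos θ_r) = 466 / (2 × 2.14 × 0.867) = 126 nm.

126 nm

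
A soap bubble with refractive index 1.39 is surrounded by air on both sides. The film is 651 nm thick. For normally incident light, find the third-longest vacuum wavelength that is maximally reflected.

At the upper boundary (n = 1.0 to n = 1.39) the reflected ray undergoes a half-wave phase shift.
Bottom surface (1.39 → 1.0): reflection off a lower-index medium gives no phase shift.
Net: one phase inversion between the two reflected rays.
So the condition for constructive reflection is 2 n t = (m + ½) λ.
λ = 2 n t / (m + ½). The third-longest wavelength is m = 2: λ = 2 × 1.39 × 651 / 2.50 = 724 nm.

724 nm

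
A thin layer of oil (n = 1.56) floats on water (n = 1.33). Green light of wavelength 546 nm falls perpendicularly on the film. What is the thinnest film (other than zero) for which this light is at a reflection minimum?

Top surface (1.0 → 1.56): reflection off a higher-index medium gives a half-wave phase shift.
Ray reflecting at the bottom interface goes from n = 1.56 toward n = 1.33: no phase shift.
Net: one phase inversion between the two reflected rays.
So the condition for destructive reflection is 2 n t = m λ.
Minimum nonzero at m = 1: t = λ / (2 n) = 546 / (2 × 1.56) = 175 nm.

175 nm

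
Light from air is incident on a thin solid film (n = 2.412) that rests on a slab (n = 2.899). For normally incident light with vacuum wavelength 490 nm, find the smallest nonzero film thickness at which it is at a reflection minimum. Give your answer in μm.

0.0508 μm

Top surface (1.0 → 2.412): reflection off a higher-index medium gives a half-wave phase shift.
At the lower boundary (n = 2.412 to n = 2.899) the reflected ray undergoes a half-wave phase shift.
Net: no relative phase inversion (both shifts match).
With no net inversion, destructive interference in reflection requires 2 n t = (m + ½) λ.
Minimum at m = 0: t = λ / (4 n) = 490 / (4 × 2.412) = 50.8 nm.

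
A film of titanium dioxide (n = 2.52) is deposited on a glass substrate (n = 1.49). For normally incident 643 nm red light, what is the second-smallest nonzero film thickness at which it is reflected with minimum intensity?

At the upper boundary (n = 1.0 to n = 2.52) the reflected ray undergoes a half-wave phase shift.
At the lower boundary (n = 2.52 to n = 1.49) the reflected ray undergoes no phase shift.
The two reflections differ by half a wavelength.
With one net inversion, destructive interference in reflection requires 2 n t = m λ.
The second-smallest nonzero thickness corresponds to m = 2: t = m λ / (2 n) = 2.00 × 643 / (2 × 2.52) = 255 nm.

255 nm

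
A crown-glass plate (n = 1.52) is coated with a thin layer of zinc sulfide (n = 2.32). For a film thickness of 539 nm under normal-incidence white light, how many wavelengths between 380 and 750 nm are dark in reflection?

3

At the upper boundary (n = 1.0 to n = 2.32) the reflected ray undergoes a half-wave phase shift.
At the lower boundary (n = 2.32 to n = 1.52) the reflected ray undergoes no phase shift.
The two reflections differ by half a wavelength.
For minimum reflection here: 2 n t = m λ.
λ = 2 n t / m = 2501 / m nm.
m=3: 834 nm (IR); m=4: 625 nm (visible); m=5: 500 nm (visible); m=6: 417 nm (visible); m=7: 357 nm (UV).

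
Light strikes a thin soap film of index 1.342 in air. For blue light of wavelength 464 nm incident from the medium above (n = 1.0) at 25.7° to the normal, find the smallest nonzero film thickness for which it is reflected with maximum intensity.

At the upper boundary (n = 1.0 to n = 1.342) the reflected ray undergoes a half-wave phase shift.
Bottom surface (1.342 → 1.0): reflection off a lower-index medium gives no phase shift.
The two reflections differ by half a wavelength.
For strong reflection here: 2 n t cos θ_r = (m + ½) λ.
Snell's law: 1.0 sin 25.7° = 1.342 sin θ_r → sin θ_r = 0.323, cos θ_r = 0.946.
Minimum at m = 0: t = λ / (4 n cos θ_r) = 464 / (4 × 1.342 × 0.946) = 91.3 nm.

91.3 nm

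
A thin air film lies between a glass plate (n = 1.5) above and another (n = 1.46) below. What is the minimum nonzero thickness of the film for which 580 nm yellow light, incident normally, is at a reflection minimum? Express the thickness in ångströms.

Ray reflecting at the top interface goes from n = 1.5 toward n = 1.0: no phase shift.
Ray reflecting at the bottom interface goes from n = 1.0 toward n = 1.46: a half-wave phase shift.
Exactly one π shift → a net half-wave offset.
So the condition for destructive reflection is 2 n t = m λ.
Minimum nonzero at m = 1: t = λ / (2 n) = 580 / (2 × 1.0) = 290 nm.

2900 Å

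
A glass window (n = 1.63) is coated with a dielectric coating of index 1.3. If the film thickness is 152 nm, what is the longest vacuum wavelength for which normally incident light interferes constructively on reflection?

Ray reflecting at the top interface goes from n = 1.0 toward n = 1.3: a half-wave phase shift.
At the lower boundary (n = 1.3 to n = 1.63) the reflected ray undergoes a half-wave phase shift.
Zero or two π shifts → no net half-wave offset.
So the condition for constructive reflection is 2 n t = m λ.
λ = 2 n t / m. The longest wavelength is m = 1: λ = 2 × 1.3 × 152 / 1.00 = 395 nm.

395 nm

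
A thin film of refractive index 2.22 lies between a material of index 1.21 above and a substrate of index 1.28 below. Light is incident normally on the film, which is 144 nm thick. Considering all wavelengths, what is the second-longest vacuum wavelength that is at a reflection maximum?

426 nm

Ray reflecting at the top interface goes from n = 1.21 toward n = 2.22: a half-wave phase shift.
Bottom surface (2.22 → 1.28): reflection off a lower-index medium gives no phase shift.
Exactly one π shift → a net half-wave offset.
For maximum reflection here: 2 n t = (m + ½) λ.
λ = 2 n t / (m + ½). The second-longest wavelength is m = 1: λ = 2 × 2.22 × 144 / 1.50 = 426 nm.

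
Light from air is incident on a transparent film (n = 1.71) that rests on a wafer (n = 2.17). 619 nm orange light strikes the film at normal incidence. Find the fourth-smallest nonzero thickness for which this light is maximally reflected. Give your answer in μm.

0.724 μm

Top surface (1.0 → 1.71): reflection off a higher-index medium gives a half-wave phase shift.
Ray reflecting at the bottom interface goes from n = 1.71 toward n = 2.17: a half-wave phase shift.
The two reflections carry the same phase change, so no net offset.
With no net inversion, constructive interference in reflection requires 2 n t = m λ.
The fourth-smallest nonzero thickness corresponds to m = 4: t = m λ / (2 n) = 4.00 × 619 / (2 × 1.71) = 724 nm.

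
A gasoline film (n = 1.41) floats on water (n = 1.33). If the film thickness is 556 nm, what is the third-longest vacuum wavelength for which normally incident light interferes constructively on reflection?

627 nm

Top surface (1.0 → 1.41): reflection off a higher-index medium gives a half-wave phase shift.
At the lower boundary (n = 1.41 to n = 1.33) the reflected ray undergoes no phase shift.
Net: one phase inversion between the two reflected rays.
For maximum reflection here: 2 n t = (m + ½) λ.
λ = 2 n t / (m + ½). The third-longest wavelength is m = 2: λ = 2 × 1.41 × 556 / 2.50 = 627 nm.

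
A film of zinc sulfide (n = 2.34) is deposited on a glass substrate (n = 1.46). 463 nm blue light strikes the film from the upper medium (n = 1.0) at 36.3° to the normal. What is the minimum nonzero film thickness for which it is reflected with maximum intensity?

Top surface (1.0 → 2.34): reflection off a higher-index medium gives a half-wave phase shift.
Bottom surface (2.34 → 1.46): reflection off a lower-index medium gives no phase shift.
The two reflections differ by half a wavelength.
So the condition for constructive reflection is 2 n t cos θ_r = (m + ½) λ.
Snell's law: 1.0 sin 36.3° = 2.34 sin θ_r → sin θ_r = 0.253, cos θ_r = 0.967.
Minimum at m = 0: t = λ / (4 n cos θ_r) = 463 / (4 × 2.34 × 0.967) = 51.1 nm.

51.1 nm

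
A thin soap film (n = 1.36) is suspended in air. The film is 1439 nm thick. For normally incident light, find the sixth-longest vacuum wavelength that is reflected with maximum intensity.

712 nm

Ray reflecting at the top interface goes from n = 1.0 toward n = 1.36: a half-wave phase shift.
Bottom surface (1.36 → 1.0): reflection off a lower-index medium gives no phase shift.
Exactly one π shift → a net half-wave offset.
So the condition for constructive reflection is 2 n t = (m + ½) λ.
λ = 2 n t / (m + ½). The sixth-longest wavelength is m = 5: λ = 2 × 1.36 × 1439 / 5.50 = 712 nm.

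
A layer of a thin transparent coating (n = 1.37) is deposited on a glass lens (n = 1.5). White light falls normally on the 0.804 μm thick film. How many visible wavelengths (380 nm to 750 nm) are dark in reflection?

At the upper boundary (n = 1.0 to n = 1.37) the reflected ray undergoes a half-wave phase shift.
Bottom surface (1.37 → 1.5): reflection off a higher-index medium gives a half-wave phase shift.
Net: no relative phase inversion (both shifts match).
With no net inversion, destructive interference in reflection requires 2 n t = (m + ½) λ.
λ = 2 n t / (m + ½) = 2203 / (m + ½) nm.
m=2: 881 nm (IR); m=3: 629 nm (visible); m=4: 490 nm (visible); m=5: 401 nm (visible); m=6: 339 nm (UV).

3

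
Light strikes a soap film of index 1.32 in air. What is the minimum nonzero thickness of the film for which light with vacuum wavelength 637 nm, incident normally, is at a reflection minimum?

Ray reflecting at the top interface goes from n = 1.0 toward n = 1.32: a half-wave phase shift.
At the lower boundary (n = 1.32 to n = 1.0) the reflected ray undergoes no phase shift.
Net: one phase inversion between the two reflected rays.
For weak reflection here: 2 n t = m λ.
Minimum nonzero at m = 1: t = λ / (2 n) = 637 / (2 × 1.32) = 241 nm.

241 nm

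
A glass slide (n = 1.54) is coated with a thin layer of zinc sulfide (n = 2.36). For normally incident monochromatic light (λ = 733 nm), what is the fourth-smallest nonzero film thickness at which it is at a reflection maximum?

Top surface (1.0 → 2.36): reflection off a higher-index medium gives a half-wave phase shift.
Bottom surface (2.36 → 1.54): reflection off a lower-index medium gives no phase shift.
The two reflections differ by half a wavelength.
For strong reflection here: 2 n t = (m + ½) λ.
The fourth-smallest nonzero thickness corresponds to m = 3: t = (m + ½) λ / (2 n) = 3.50 × 733 / (2 × 2.36) = 544 nm.

544 nm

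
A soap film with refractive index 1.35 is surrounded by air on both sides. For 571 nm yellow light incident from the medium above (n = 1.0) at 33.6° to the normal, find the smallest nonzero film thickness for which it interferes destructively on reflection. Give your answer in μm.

0.232 μm

Top surface (1.0 → 1.35): reflection off a higher-index medium gives a half-wave phase shift.
Ray reflecting at the bottom interface goes from n = 1.35 toward n = 1.0: no phase shift.
Exactly one π shift → a net half-wave offset.
So the condition for destructive reflection is 2 n t cos θ_r = m λ.
Snell's law: 1.0 sin 33.6° = 1.35 sin θ_r → sin θ_r = 0.410, cos θ_r = 0.912.
Minimum nonzero at m = 1: t = λ / (2 n cos θ_r) = 571 / (2 × 1.35 × 0.912) = 232 nm.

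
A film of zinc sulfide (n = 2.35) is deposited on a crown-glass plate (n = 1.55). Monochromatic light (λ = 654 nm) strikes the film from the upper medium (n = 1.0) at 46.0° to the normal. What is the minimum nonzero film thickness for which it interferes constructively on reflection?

At the upper boundary (n = 1.0 to n = 2.35) the reflected ray undergoes a half-wave phase shift.
Bottom surface (2.35 → 1.55): reflection off a lower-index medium gives no phase shift.
Exactly one π shift → a net half-wave offset.
So the condition for constructive reflection is 2 n t cos θ_r = (m + ½) λ.
Snell's law: 1.0 sin 46.0° = 2.35 sin θ_r → sin θ_r = 0.306, cos θ_r = 0.952.
Minimum at m = 0: t = λ / (4 n cos θ_r) = 654 / (4 × 2.35 × 0.952) = 73.1 nm.

73.1 nm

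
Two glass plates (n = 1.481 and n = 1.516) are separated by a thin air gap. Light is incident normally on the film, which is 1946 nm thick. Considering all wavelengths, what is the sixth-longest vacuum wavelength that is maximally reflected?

708 nm

Top surface (1.481 → 1.0): reflection off a lower-index medium gives no phase shift.
At the lower boundary (n = 1.0 to n = 1.516) the reflected ray undergoes a half-wave phase shift.
The two reflections differ by half a wavelength.
With one net inversion, constructive interference in reflection requires 2 n t = (m + ½) λ.
λ = 2 n t / (m + ½). The sixth-longest wavelength is m = 5: λ = 2 × 1.0 × 1946 / 5.50 = 708 nm.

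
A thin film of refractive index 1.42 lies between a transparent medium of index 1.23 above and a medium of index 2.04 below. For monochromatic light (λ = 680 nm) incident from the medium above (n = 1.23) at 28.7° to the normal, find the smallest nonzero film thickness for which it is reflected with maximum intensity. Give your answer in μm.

0.263 μm

Ray reflecting at the top interface goes from n = 1.23 toward n = 1.42: a half-wave phase shift.
At the lower boundary (n = 1.42 to n = 2.04) the reflected ray undergoes a half-wave phase shift.
Net: no relative phase inversion (both shifts match).
For bright reflection here: 2 n t cos θ_r = m λ.
Snell's law: 1.23 sin 28.7° = 1.42 sin θ_r → sin θ_r = 0.416, cos θ_r = 0.909.
Minimum nonzero at m = 1: t = λ / (2 n cos θ_r) = 680 / (2 × 1.42 × 0.909) = 263 nm.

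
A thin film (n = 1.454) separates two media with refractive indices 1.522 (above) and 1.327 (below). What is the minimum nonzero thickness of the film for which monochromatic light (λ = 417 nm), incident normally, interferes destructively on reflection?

At the upper boundary (n = 1.522 to n = 1.454) the reflected ray undergoes no phase shift.
Bottom surface (1.454 → 1.327): reflection off a lower-index medium gives no phase shift.
The two reflections carry the same phase change, so no net offset.
With no net inversion, destructive interference in reflection requires 2 n t = (m + ½) λ.
Minimum at m = 0: t = λ / (4 n) = 417 / (4 × 1.454) = 71.7 nm.

71.7 nm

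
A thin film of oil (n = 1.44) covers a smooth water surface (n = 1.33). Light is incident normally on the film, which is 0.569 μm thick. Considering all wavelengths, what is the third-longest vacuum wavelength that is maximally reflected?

Ray reflecting at the top interface goes from n = 1.0 toward n = 1.44: a half-wave phase shift.
Ray reflecting at the bottom interface goes from n = 1.44 toward n = 1.33: no phase shift.
Exactly one π shift → a net half-wave offset.
With one net inversion, constructive interference in reflection requires 2 n t = (m + ½) λ.
λ = 2 n t / (m + ½). The third-longest wavelength is m = 2: λ = 2 × 1.44 × 569 / 2.50 = 655 nm.

655 nm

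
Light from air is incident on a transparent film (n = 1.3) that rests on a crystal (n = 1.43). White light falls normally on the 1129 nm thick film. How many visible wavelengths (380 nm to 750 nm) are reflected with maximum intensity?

At the upper boundary (n = 1.0 to n = 1.3) the reflected ray undergoes a half-wave phase shift.
At the lower boundary (n = 1.3 to n = 1.43) the reflected ray undergoes a half-wave phase shift.
Zero or two π shifts → no net half-wave offset.
So the condition for constructive reflection is 2 n t = m λ.
λ = 2 n t / m = 2935 / m nm.
m=3: 978 nm (IR); m=4: 734 nm (visible); m=5: 587 nm (visible); m=6: 489 nm (visible); m=7: 419 nm (visible); m=8: 367 nm (UV).

4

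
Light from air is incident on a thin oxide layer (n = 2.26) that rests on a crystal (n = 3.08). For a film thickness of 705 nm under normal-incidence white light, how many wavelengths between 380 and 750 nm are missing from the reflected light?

4

At the upper boundary (n = 1.0 to n = 2.26) the reflected ray undergoes a half-wave phase shift.
At the lower boundary (n = 2.26 to n = 3.08) the reflected ray undergoes a half-wave phase shift.
The two reflections carry the same phase change, so no net offset.
With no net inversion, destructive interference in reflection requires 2 n t = (m + ½) λ.
λ = 2 n t / (m + ½) = 3187 / (m + ½) nm.
m=3: 910 nm (IR); m=4: 708 nm (visible); m=5: 579 nm (visible); m=6: 490 nm (visible); m=7: 425 nm (visible); m=8: 375 nm (UV).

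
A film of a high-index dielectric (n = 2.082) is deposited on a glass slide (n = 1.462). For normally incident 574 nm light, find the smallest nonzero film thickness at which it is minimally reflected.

Top surface (1.0 → 2.082): reflection off a higher-index medium gives a half-wave phase shift.
Bottom surface (2.082 → 1.462): reflection off a lower-index medium gives no phase shift.
The two reflections differ by half a wavelength.
For dark reflection here: 2 n t = m λ.
Minimum nonzero at m = 1: t = λ / (2 n) = 574 / (2 × 2.082) = 138 nm.

138 nm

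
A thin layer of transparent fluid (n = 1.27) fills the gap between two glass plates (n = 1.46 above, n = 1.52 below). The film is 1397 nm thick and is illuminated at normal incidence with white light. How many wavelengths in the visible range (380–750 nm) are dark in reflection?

At the upper boundary (n = 1.46 to n = 1.27) the reflected ray undergoes no phase shift.
Bottom surface (1.27 → 1.52): reflection off a higher-index medium gives a half-wave phase shift.
The two reflections differ by half a wavelength.
For weak reflection here: 2 n t = m λ.
λ = 2 n t / m = 3548 / m nm.
m=4: 887 nm (IR); m=5: 710 nm (visible); m=6: 591 nm (visible); m=7: 507 nm (visible); m=8: 444 nm (visible); m=9: 394 nm (visible); m=10: 355 nm (UV).

5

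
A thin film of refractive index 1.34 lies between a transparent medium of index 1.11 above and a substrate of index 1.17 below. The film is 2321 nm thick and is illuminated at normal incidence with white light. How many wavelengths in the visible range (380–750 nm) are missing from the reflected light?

8

At the upper boundary (n = 1.11 to n = 1.34) the reflected ray undergoes a half-wave phase shift.
Bottom surface (1.34 → 1.17): reflection off a lower-index medium gives no phase shift.
Net: one phase inversion between the two reflected rays.
So the condition for destructive reflection is 2 n t = m λ.
λ = 2 n t / m = 6220 / m nm.
m=8: 778 nm (IR); m=9: 691 nm (visible); m=10: 622 nm (visible); m=11: 565 nm (visible); m=12: 518 nm (visible); m=13: 478 nm (visible); m=14: 444 nm (visible); m=15: 415 nm (visible); m=16: 389 nm (visible); m=17: 366 nm (UV).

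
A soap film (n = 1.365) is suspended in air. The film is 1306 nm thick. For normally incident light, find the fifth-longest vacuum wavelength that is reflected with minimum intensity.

713 nm

At the upper boundary (n = 1.0 to n = 1.365) the reflected ray undergoes a half-wave phase shift.
Bottom surface (1.365 → 1.0): reflection off a lower-index medium gives no phase shift.
Exactly one π shift → a net half-wave offset.
So the condition for destructive reflection is 2 n t = m λ.
λ = 2 n t / m. The fifth-longest wavelength is m = 5: λ = 2 × 1.365 × 1306 / 5.00 = 713 nm.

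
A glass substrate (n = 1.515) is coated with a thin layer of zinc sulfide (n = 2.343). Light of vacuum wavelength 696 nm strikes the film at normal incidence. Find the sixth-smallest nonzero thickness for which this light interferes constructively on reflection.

Ray reflecting at the top interface goes from n = 1.0 toward n = 2.343: a half-wave phase shift.
At the lower boundary (n = 2.343 to n = 1.515) the reflected ray undergoes no phase shift.
Exactly one π shift → a net half-wave offset.
For maximum reflection here: 2 n t = (m + ½) λ.
The sixth-smallest nonzero thickness corresponds to m = 5: t = (m + ½) λ / (2 n) = 5.50 × 696 / (2 × 2.343) = 817 nm.

817 nm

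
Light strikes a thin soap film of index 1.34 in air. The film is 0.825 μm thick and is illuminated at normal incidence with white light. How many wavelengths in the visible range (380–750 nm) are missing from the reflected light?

3

Top surface (1.0 → 1.34): reflection off a higher-index medium gives a half-wave phase shift.
Bottom surface (1.34 → 1.0): reflection off a lower-index medium gives no phase shift.
Net: one phase inversion between the two reflected rays.
For weak reflection here: 2 n t = m λ.
λ = 2 n t / m = 2211 / m nm.
m=2: 1106 nm (IR); m=3: 737 nm (visible); m=4: 553 nm (visible); m=5: 442 nm (visible); m=6: 369 nm (UV).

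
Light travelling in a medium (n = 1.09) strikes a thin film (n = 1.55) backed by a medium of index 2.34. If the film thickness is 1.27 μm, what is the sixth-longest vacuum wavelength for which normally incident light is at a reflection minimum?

716 nm

At the upper boundary (n = 1.09 to n = 1.55) the reflected ray undergoes a half-wave phase shift.
Bottom surface (1.55 → 2.34): reflection off a higher-index medium gives a half-wave phase shift.
The two reflections carry the same phase change, so no net offset.
So the condition for destructive reflection is 2 n t = (m + ½) λ.
λ = 2 n t / (m + ½). The sixth-longest wavelength is m = 5: λ = 2 × 1.55 × 1270 / 5.50 = 716 nm.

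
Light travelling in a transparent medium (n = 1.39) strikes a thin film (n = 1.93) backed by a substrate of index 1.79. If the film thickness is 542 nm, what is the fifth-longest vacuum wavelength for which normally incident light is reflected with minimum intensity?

418 nm

At the upper boundary (n = 1.39 to n = 1.93) the reflected ray undergoes a half-wave phase shift.
Bottom surface (1.93 → 1.79): reflection off a lower-index medium gives no phase shift.
Exactly one π shift → a net half-wave offset.
With one net inversion, destructive interference in reflection requires 2 n t = m λ.
λ = 2 n t / m. The fifth-longest wavelength is m = 5: λ = 2 × 1.93 × 542 / 5.00 = 418 nm.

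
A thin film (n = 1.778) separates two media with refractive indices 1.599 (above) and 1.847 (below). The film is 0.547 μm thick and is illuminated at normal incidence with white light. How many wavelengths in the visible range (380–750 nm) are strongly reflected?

At the upper boundary (n = 1.599 to n = 1.778) the reflected ray undergoes a half-wave phase shift.
At the lower boundary (n = 1.778 to n = 1.847) the reflected ray undergoes a half-wave phase shift.
The two reflections carry the same phase change, so no net offset.
So the condition for constructive reflection is 2 n t = m λ.
λ = 2 n t / m = 1945 / m nm.
m=2: 973 nm (IR); m=3: 648 nm (visible); m=4: 486 nm (visible); m=5: 389 nm (visible); m=6: 324 nm (UV).

3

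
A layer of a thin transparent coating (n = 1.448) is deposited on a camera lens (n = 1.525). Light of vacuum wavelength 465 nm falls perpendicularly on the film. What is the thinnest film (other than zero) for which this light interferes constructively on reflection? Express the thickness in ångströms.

At the upper boundary (n = 1.0 to n = 1.448) the reflected ray undergoes a half-wave phase shift.
Bottom surface (1.448 → 1.525): reflection off a higher-index medium gives a half-wave phase shift.
Zero or two π shifts → no net half-wave offset.
So the condition for constructive reflection is 2 n t = m λ.
Minimum nonzero at m = 1: t = λ / (2 n) = 465 / (2 × 1.448) = 161 nm.

1606 Å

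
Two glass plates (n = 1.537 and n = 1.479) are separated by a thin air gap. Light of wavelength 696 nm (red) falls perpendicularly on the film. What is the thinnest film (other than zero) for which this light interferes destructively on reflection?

348 nm

Top surface (1.537 → 1.0): reflection off a lower-index medium gives no phase shift.
Ray reflecting at the bottom interface goes from n = 1.0 toward n = 1.479: a half-wave phase shift.
Net: one phase inversion between the two reflected rays.
So the condition for destructive reflection is 2 n t = m λ.
Minimum nonzero at m = 1: t = λ / (2 n) = 696 / (2 × 1.0) = 348 nm.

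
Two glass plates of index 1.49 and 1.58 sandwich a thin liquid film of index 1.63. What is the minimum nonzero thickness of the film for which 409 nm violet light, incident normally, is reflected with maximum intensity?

Top surface (1.49 → 1.63): reflection off a higher-index medium gives a half-wave phase shift.
At the lower boundary (n = 1.63 to n = 1.58) the reflected ray undergoes no phase shift.
Net: one phase inversion between the two reflected rays.
For maximum reflection here: 2 n t = (m + ½) λ.
Minimum at m = 0: t = λ / (4 n) = 409 / (4 × 1.63) = 62.7 nm.

62.7 nm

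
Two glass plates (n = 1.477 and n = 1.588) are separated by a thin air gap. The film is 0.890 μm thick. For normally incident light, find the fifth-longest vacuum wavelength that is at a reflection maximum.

396 nm

Ray reflecting at the top interface goes from n = 1.477 toward n = 1.0: no phase shift.
Ray reflecting at the bottom interface goes from n = 1.0 toward n = 1.588: a half-wave phase shift.
The two reflections differ by half a wavelength.
With one net inversion, constructive interference in reflection requires 2 n t = (m + ½) λ.
λ = 2 n t / (m + ½). The fifth-longest wavelength is m = 4: λ = 2 × 1.0 × 890 / 4.50 = 396 nm.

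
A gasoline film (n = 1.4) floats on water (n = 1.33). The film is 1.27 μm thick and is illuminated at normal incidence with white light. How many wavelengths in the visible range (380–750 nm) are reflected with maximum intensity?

4

At the upper boundary (n = 1.0 to n = 1.4) the reflected ray undergoes a half-wave phase shift.
Bottom surface (1.4 → 1.33): reflection off a lower-index medium gives no phase shift.
Exactly one π shift → a net half-wave offset.
For maximum reflection here: 2 n t = (m + ½) λ.
λ = 2 n t / (m + ½) = 3556 / (m + ½) nm.
m=4: 790 nm (IR); m=5: 647 nm (visible); m=6: 547 nm (visible); m=7: 474 nm (visible); m=8: 418 nm (visible); m=9: 374 nm (UV).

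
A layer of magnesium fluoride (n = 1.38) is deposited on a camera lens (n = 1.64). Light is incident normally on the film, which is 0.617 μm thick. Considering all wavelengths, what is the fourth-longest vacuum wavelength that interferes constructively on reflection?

426 nm

Top surface (1.0 → 1.38): reflection off a higher-index medium gives a half-wave phase shift.
Bottom surface (1.38 → 1.64): reflection off a higher-index medium gives a half-wave phase shift.
The two reflections carry the same phase change, so no net offset.
For maximum reflection here: 2 n t = m λ.
λ = 2 n t / m. The fourth-longest wavelength is m = 4: λ = 2 × 1.38 × 617 / 4.00 = 426 nm.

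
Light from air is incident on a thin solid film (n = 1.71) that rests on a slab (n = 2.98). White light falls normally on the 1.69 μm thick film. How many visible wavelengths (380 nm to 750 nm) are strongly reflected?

8

Top surface (1.0 → 1.71): reflection off a higher-index medium gives a half-wave phase shift.
At the lower boundary (n = 1.71 to n = 2.98) the reflected ray undergoes a half-wave phase shift.
Net: no relative phase inversion (both shifts match).
With no net inversion, constructive interference in reflection requires 2 n t = m λ.
λ = 2 n t / m = 5780 / m nm.
m=7: 826 nm (IR); m=8: 722 nm (visible); m=9: 642 nm (visible); m=10: 578 nm (visible); m=11: 525 nm (visible); m=12: 482 nm (visible); m=13: 445 nm (visible); m=14: 413 nm (visible); m=15: 385 nm (visible); m=16: 361 nm (UV).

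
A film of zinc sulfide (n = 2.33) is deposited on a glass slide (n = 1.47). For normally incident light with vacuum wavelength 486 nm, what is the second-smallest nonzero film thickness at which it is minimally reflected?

Ray reflecting at the top interface goes from n = 1.0 toward n = 2.33: a half-wave phase shift.
Bottom surface (2.33 → 1.47): reflection off a lower-index medium gives no phase shift.
Net: one phase inversion between the two reflected rays.
For dark reflection here: 2 n t = m λ.
The second-smallest nonzero thickness corresponds to m = 2: t = m λ / (2 n) = 2.00 × 486 / (2 × 2.33) = 209 nm.

209 nm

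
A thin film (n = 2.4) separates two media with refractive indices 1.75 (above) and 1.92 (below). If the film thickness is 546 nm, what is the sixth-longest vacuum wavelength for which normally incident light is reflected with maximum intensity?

Ray reflecting at the top interface goes from n = 1.75 toward n = 2.4: a half-wave phase shift.
Ray reflecting at the bottom interface goes from n = 2.4 toward n = 1.92: no phase shift.
Exactly one π shift → a net half-wave offset.
For strong reflection here: 2 n t = (m + ½) λ.
λ = 2 n t / (m + ½). The sixth-longest wavelength is m = 5: λ = 2 × 2.4 × 546 / 5.50 = 477 nm.

477 nm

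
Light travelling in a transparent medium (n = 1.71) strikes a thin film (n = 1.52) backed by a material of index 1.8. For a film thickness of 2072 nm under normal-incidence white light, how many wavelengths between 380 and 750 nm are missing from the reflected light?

Ray reflecting at the top interface goes from n = 1.71 toward n = 1.52: no phase shift.
Bottom surface (1.52 → 1.8): reflection off a higher-index medium gives a half-wave phase shift.
The two reflections differ by half a wavelength.
With one net inversion, destructive interference in reflection requires 2 n t = m λ.
λ = 2 n t / m = 6299 / m nm.
m=8: 787 nm (IR); m=9: 700 nm (visible); m=10: 630 nm (visible); m=11: 573 nm (visible); m=12: 525 nm (visible); m=13: 485 nm (visible); m=14: 450 nm (visible); m=15: 420 nm (visible); m=16: 394 nm (visible); m=17: 371 nm (UV).

8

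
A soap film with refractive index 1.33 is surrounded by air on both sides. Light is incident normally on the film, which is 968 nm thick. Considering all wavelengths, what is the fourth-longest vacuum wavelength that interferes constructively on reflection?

736 nm

At the upper boundary (n = 1.0 to n = 1.33) the reflected ray undergoes a half-wave phase shift.
Bottom surface (1.33 → 1.0): reflection off a lower-index medium gives no phase shift.
Net: one phase inversion between the two reflected rays.
So the condition for constructive reflection is 2 n t = (m + ½) λ.
λ = 2 n t / (m + ½). The fourth-longest wavelength is m = 3: λ = 2 × 1.33 × 968 / 3.50 = 736 nm.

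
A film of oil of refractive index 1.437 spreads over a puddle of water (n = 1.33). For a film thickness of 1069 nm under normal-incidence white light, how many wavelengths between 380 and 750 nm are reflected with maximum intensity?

4

Top surface (1.0 → 1.437): reflection off a higher-index medium gives a half-wave phase shift.
Bottom surface (1.437 → 1.33): reflection off a lower-index medium gives no phase shift.
Exactly one π shift → a net half-wave offset.
For strong reflection here: 2 n t = (m + ½) λ.
λ = 2 n t / (m + ½) = 3072 / (m + ½) nm.
m=3: 878 nm (IR); m=4: 683 nm (visible); m=5: 559 nm (visible); m=6: 473 nm (visible); m=7: 410 nm (visible); m=8: 361 nm (UV).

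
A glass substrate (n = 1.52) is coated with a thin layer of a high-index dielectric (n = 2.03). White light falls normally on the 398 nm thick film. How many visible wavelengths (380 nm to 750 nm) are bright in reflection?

Ray reflecting at the top interface goes from n = 1.0 toward n = 2.03: a half-wave phase shift.
Bottom surface (2.03 → 1.52): reflection off a lower-index medium gives no phase shift.
Net: one phase inversion between the two reflected rays.
For bright reflection here: 2 n t = (m + ½) λ.
λ = 2 n t / (m + ½) = 1616 / (m + ½) nm.
m=1: 1077 nm (IR); m=2: 646 nm (visible); m=3: 462 nm (visible); m=4: 359 nm (UV).

2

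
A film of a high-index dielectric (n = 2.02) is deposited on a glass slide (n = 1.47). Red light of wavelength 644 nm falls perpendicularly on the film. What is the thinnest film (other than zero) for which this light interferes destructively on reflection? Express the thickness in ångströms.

At the upper boundary (n = 1.0 to n = 2.02) the reflected ray undergoes a half-wave phase shift.
Ray reflecting at the bottom interface goes from n = 2.02 toward n = 1.47: no phase shift.
Net: one phase inversion between the two reflected rays.
So the condition for destructive reflection is 2 n t = m λ.
Minimum nonzero at m = 1: t = λ / (2 n) = 644 / (2 × 2.02) = 159 nm.

1594 Å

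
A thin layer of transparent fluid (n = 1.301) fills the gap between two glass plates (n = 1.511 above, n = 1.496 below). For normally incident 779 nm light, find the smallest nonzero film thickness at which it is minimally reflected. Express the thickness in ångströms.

Top surface (1.511 → 1.301): reflection off a lower-index medium gives no phase shift.
At the lower boundary (n = 1.301 to n = 1.496) the reflected ray undergoes a half-wave phase shift.
Net: one phase inversion between the two reflected rays.
For weak reflection here: 2 n t = m λ.
Minimum nonzero at m = 1: t = λ / (2 n) = 779 / (2 × 1.301) = 299 nm.

2994 Å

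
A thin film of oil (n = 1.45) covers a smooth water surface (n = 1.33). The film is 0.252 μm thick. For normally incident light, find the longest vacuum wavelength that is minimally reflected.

731 nm

At the upper boundary (n = 1.0 to n = 1.45) the reflected ray undergoes a half-wave phase shift.
Bottom surface (1.45 → 1.33): reflection off a lower-index medium gives no phase shift.
The two reflections differ by half a wavelength.
For weak reflection here: 2 n t = m λ.
λ = 2 n t / m. The longest wavelength is m = 1: λ = 2 × 1.45 × 252 / 1.00 = 731 nm.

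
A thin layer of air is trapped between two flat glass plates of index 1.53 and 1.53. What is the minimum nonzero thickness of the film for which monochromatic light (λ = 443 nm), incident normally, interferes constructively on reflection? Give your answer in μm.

Ray reflecting at the top interface goes from n = 1.53 toward n = 1.0: no phase shift.
Bottom surface (1.0 → 1.53): reflection off a higher-index medium gives a half-wave phase shift.
Net: one phase inversion between the two reflected rays.
So the condition for constructive reflection is 2 n t = (m + ½) λ.
Minimum at m = 0: t = λ / (4 n) = 443 / (4 × 1.0) = 111 nm.

0.111 μm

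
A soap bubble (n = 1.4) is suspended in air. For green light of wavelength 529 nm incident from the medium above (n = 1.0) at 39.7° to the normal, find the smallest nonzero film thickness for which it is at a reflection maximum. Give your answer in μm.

0.106 μm

Top surface (1.0 → 1.4): reflection off a higher-index medium gives a half-wave phase shift.
Bottom surface (1.4 → 1.0): reflection off a lower-index medium gives no phase shift.
Net: one phase inversion between the two reflected rays.
So the condition for constructive reflection is 2 n t cos θ_r = (m + ½) λ.
Snell's law: 1.0 sin 39.7° = 1.4 sin θ_r → sin θ_r = 0.456, cos θ_r = 0.890.
Minimum at m = 0: t = λ / (4 n cos θ_r) = 529 / (4 × 1.4 × 0.890) = 106 nm.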